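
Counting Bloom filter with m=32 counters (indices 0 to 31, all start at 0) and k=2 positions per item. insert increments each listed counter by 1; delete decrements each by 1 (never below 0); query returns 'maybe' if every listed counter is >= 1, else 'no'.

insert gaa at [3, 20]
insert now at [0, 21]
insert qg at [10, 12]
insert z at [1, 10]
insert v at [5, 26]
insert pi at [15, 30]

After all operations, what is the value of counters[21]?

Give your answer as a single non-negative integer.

Answer: 1

Derivation:
Step 1: insert gaa at [3, 20] -> counters=[0,0,0,1,0,0,0,0,0,0,0,0,0,0,0,0,0,0,0,0,1,0,0,0,0,0,0,0,0,0,0,0]
Step 2: insert now at [0, 21] -> counters=[1,0,0,1,0,0,0,0,0,0,0,0,0,0,0,0,0,0,0,0,1,1,0,0,0,0,0,0,0,0,0,0]
Step 3: insert qg at [10, 12] -> counters=[1,0,0,1,0,0,0,0,0,0,1,0,1,0,0,0,0,0,0,0,1,1,0,0,0,0,0,0,0,0,0,0]
Step 4: insert z at [1, 10] -> counters=[1,1,0,1,0,0,0,0,0,0,2,0,1,0,0,0,0,0,0,0,1,1,0,0,0,0,0,0,0,0,0,0]
Step 5: insert v at [5, 26] -> counters=[1,1,0,1,0,1,0,0,0,0,2,0,1,0,0,0,0,0,0,0,1,1,0,0,0,0,1,0,0,0,0,0]
Step 6: insert pi at [15, 30] -> counters=[1,1,0,1,0,1,0,0,0,0,2,0,1,0,0,1,0,0,0,0,1,1,0,0,0,0,1,0,0,0,1,0]
Final counters=[1,1,0,1,0,1,0,0,0,0,2,0,1,0,0,1,0,0,0,0,1,1,0,0,0,0,1,0,0,0,1,0] -> counters[21]=1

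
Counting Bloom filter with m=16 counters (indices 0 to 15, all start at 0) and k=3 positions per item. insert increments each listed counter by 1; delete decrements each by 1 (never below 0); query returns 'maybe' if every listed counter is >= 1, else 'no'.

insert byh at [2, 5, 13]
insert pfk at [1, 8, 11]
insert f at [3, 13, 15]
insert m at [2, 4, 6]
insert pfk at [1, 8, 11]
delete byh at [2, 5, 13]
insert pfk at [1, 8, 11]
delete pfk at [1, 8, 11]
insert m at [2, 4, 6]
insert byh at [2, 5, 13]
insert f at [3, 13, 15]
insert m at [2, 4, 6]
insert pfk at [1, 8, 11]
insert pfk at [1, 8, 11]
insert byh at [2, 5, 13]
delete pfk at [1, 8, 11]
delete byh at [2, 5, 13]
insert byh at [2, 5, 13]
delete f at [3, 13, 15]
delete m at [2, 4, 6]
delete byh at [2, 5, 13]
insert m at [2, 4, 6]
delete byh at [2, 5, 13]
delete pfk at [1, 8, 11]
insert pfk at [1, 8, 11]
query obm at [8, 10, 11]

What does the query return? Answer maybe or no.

Step 1: insert byh at [2, 5, 13] -> counters=[0,0,1,0,0,1,0,0,0,0,0,0,0,1,0,0]
Step 2: insert pfk at [1, 8, 11] -> counters=[0,1,1,0,0,1,0,0,1,0,0,1,0,1,0,0]
Step 3: insert f at [3, 13, 15] -> counters=[0,1,1,1,0,1,0,0,1,0,0,1,0,2,0,1]
Step 4: insert m at [2, 4, 6] -> counters=[0,1,2,1,1,1,1,0,1,0,0,1,0,2,0,1]
Step 5: insert pfk at [1, 8, 11] -> counters=[0,2,2,1,1,1,1,0,2,0,0,2,0,2,0,1]
Step 6: delete byh at [2, 5, 13] -> counters=[0,2,1,1,1,0,1,0,2,0,0,2,0,1,0,1]
Step 7: insert pfk at [1, 8, 11] -> counters=[0,3,1,1,1,0,1,0,3,0,0,3,0,1,0,1]
Step 8: delete pfk at [1, 8, 11] -> counters=[0,2,1,1,1,0,1,0,2,0,0,2,0,1,0,1]
Step 9: insert m at [2, 4, 6] -> counters=[0,2,2,1,2,0,2,0,2,0,0,2,0,1,0,1]
Step 10: insert byh at [2, 5, 13] -> counters=[0,2,3,1,2,1,2,0,2,0,0,2,0,2,0,1]
Step 11: insert f at [3, 13, 15] -> counters=[0,2,3,2,2,1,2,0,2,0,0,2,0,3,0,2]
Step 12: insert m at [2, 4, 6] -> counters=[0,2,4,2,3,1,3,0,2,0,0,2,0,3,0,2]
Step 13: insert pfk at [1, 8, 11] -> counters=[0,3,4,2,3,1,3,0,3,0,0,3,0,3,0,2]
Step 14: insert pfk at [1, 8, 11] -> counters=[0,4,4,2,3,1,3,0,4,0,0,4,0,3,0,2]
Step 15: insert byh at [2, 5, 13] -> counters=[0,4,5,2,3,2,3,0,4,0,0,4,0,4,0,2]
Step 16: delete pfk at [1, 8, 11] -> counters=[0,3,5,2,3,2,3,0,3,0,0,3,0,4,0,2]
Step 17: delete byh at [2, 5, 13] -> counters=[0,3,4,2,3,1,3,0,3,0,0,3,0,3,0,2]
Step 18: insert byh at [2, 5, 13] -> counters=[0,3,5,2,3,2,3,0,3,0,0,3,0,4,0,2]
Step 19: delete f at [3, 13, 15] -> counters=[0,3,5,1,3,2,3,0,3,0,0,3,0,3,0,1]
Step 20: delete m at [2, 4, 6] -> counters=[0,3,4,1,2,2,2,0,3,0,0,3,0,3,0,1]
Step 21: delete byh at [2, 5, 13] -> counters=[0,3,3,1,2,1,2,0,3,0,0,3,0,2,0,1]
Step 22: insert m at [2, 4, 6] -> counters=[0,3,4,1,3,1,3,0,3,0,0,3,0,2,0,1]
Step 23: delete byh at [2, 5, 13] -> counters=[0,3,3,1,3,0,3,0,3,0,0,3,0,1,0,1]
Step 24: delete pfk at [1, 8, 11] -> counters=[0,2,3,1,3,0,3,0,2,0,0,2,0,1,0,1]
Step 25: insert pfk at [1, 8, 11] -> counters=[0,3,3,1,3,0,3,0,3,0,0,3,0,1,0,1]
Query obm: check counters[8]=3 counters[10]=0 counters[11]=3 -> no

Answer: no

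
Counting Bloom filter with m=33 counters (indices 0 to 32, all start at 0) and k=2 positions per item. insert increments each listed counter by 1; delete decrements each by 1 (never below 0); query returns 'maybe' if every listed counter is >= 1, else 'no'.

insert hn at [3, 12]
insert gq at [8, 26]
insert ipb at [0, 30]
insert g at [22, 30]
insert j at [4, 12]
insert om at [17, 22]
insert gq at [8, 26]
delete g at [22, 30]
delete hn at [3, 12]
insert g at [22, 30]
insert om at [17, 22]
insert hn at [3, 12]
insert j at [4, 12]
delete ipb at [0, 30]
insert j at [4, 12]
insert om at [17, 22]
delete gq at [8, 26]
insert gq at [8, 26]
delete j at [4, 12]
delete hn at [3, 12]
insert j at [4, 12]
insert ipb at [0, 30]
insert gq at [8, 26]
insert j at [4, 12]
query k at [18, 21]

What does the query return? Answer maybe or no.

Step 1: insert hn at [3, 12] -> counters=[0,0,0,1,0,0,0,0,0,0,0,0,1,0,0,0,0,0,0,0,0,0,0,0,0,0,0,0,0,0,0,0,0]
Step 2: insert gq at [8, 26] -> counters=[0,0,0,1,0,0,0,0,1,0,0,0,1,0,0,0,0,0,0,0,0,0,0,0,0,0,1,0,0,0,0,0,0]
Step 3: insert ipb at [0, 30] -> counters=[1,0,0,1,0,0,0,0,1,0,0,0,1,0,0,0,0,0,0,0,0,0,0,0,0,0,1,0,0,0,1,0,0]
Step 4: insert g at [22, 30] -> counters=[1,0,0,1,0,0,0,0,1,0,0,0,1,0,0,0,0,0,0,0,0,0,1,0,0,0,1,0,0,0,2,0,0]
Step 5: insert j at [4, 12] -> counters=[1,0,0,1,1,0,0,0,1,0,0,0,2,0,0,0,0,0,0,0,0,0,1,0,0,0,1,0,0,0,2,0,0]
Step 6: insert om at [17, 22] -> counters=[1,0,0,1,1,0,0,0,1,0,0,0,2,0,0,0,0,1,0,0,0,0,2,0,0,0,1,0,0,0,2,0,0]
Step 7: insert gq at [8, 26] -> counters=[1,0,0,1,1,0,0,0,2,0,0,0,2,0,0,0,0,1,0,0,0,0,2,0,0,0,2,0,0,0,2,0,0]
Step 8: delete g at [22, 30] -> counters=[1,0,0,1,1,0,0,0,2,0,0,0,2,0,0,0,0,1,0,0,0,0,1,0,0,0,2,0,0,0,1,0,0]
Step 9: delete hn at [3, 12] -> counters=[1,0,0,0,1,0,0,0,2,0,0,0,1,0,0,0,0,1,0,0,0,0,1,0,0,0,2,0,0,0,1,0,0]
Step 10: insert g at [22, 30] -> counters=[1,0,0,0,1,0,0,0,2,0,0,0,1,0,0,0,0,1,0,0,0,0,2,0,0,0,2,0,0,0,2,0,0]
Step 11: insert om at [17, 22] -> counters=[1,0,0,0,1,0,0,0,2,0,0,0,1,0,0,0,0,2,0,0,0,0,3,0,0,0,2,0,0,0,2,0,0]
Step 12: insert hn at [3, 12] -> counters=[1,0,0,1,1,0,0,0,2,0,0,0,2,0,0,0,0,2,0,0,0,0,3,0,0,0,2,0,0,0,2,0,0]
Step 13: insert j at [4, 12] -> counters=[1,0,0,1,2,0,0,0,2,0,0,0,3,0,0,0,0,2,0,0,0,0,3,0,0,0,2,0,0,0,2,0,0]
Step 14: delete ipb at [0, 30] -> counters=[0,0,0,1,2,0,0,0,2,0,0,0,3,0,0,0,0,2,0,0,0,0,3,0,0,0,2,0,0,0,1,0,0]
Step 15: insert j at [4, 12] -> counters=[0,0,0,1,3,0,0,0,2,0,0,0,4,0,0,0,0,2,0,0,0,0,3,0,0,0,2,0,0,0,1,0,0]
Step 16: insert om at [17, 22] -> counters=[0,0,0,1,3,0,0,0,2,0,0,0,4,0,0,0,0,3,0,0,0,0,4,0,0,0,2,0,0,0,1,0,0]
Step 17: delete gq at [8, 26] -> counters=[0,0,0,1,3,0,0,0,1,0,0,0,4,0,0,0,0,3,0,0,0,0,4,0,0,0,1,0,0,0,1,0,0]
Step 18: insert gq at [8, 26] -> counters=[0,0,0,1,3,0,0,0,2,0,0,0,4,0,0,0,0,3,0,0,0,0,4,0,0,0,2,0,0,0,1,0,0]
Step 19: delete j at [4, 12] -> counters=[0,0,0,1,2,0,0,0,2,0,0,0,3,0,0,0,0,3,0,0,0,0,4,0,0,0,2,0,0,0,1,0,0]
Step 20: delete hn at [3, 12] -> counters=[0,0,0,0,2,0,0,0,2,0,0,0,2,0,0,0,0,3,0,0,0,0,4,0,0,0,2,0,0,0,1,0,0]
Step 21: insert j at [4, 12] -> counters=[0,0,0,0,3,0,0,0,2,0,0,0,3,0,0,0,0,3,0,0,0,0,4,0,0,0,2,0,0,0,1,0,0]
Step 22: insert ipb at [0, 30] -> counters=[1,0,0,0,3,0,0,0,2,0,0,0,3,0,0,0,0,3,0,0,0,0,4,0,0,0,2,0,0,0,2,0,0]
Step 23: insert gq at [8, 26] -> counters=[1,0,0,0,3,0,0,0,3,0,0,0,3,0,0,0,0,3,0,0,0,0,4,0,0,0,3,0,0,0,2,0,0]
Step 24: insert j at [4, 12] -> counters=[1,0,0,0,4,0,0,0,3,0,0,0,4,0,0,0,0,3,0,0,0,0,4,0,0,0,3,0,0,0,2,0,0]
Query k: check counters[18]=0 counters[21]=0 -> no

Answer: no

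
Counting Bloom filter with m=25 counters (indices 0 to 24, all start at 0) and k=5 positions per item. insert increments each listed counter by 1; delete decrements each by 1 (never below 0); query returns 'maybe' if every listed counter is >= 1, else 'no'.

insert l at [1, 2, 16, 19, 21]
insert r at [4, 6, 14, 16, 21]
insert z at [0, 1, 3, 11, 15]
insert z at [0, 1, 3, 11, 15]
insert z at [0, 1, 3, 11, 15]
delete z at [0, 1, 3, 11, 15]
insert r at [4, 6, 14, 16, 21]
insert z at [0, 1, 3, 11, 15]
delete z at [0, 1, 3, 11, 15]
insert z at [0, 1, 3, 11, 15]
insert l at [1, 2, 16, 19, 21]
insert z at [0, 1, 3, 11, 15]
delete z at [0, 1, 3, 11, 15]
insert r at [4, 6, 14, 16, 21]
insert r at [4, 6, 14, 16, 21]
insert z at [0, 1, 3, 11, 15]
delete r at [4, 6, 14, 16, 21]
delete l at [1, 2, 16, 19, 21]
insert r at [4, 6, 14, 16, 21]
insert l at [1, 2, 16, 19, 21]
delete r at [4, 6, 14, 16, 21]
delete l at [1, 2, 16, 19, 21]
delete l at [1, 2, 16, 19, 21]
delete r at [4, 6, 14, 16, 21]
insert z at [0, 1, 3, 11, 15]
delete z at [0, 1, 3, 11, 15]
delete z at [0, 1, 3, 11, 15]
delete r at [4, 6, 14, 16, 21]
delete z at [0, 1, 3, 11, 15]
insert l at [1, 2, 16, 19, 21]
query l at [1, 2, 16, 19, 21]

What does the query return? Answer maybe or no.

Answer: maybe

Derivation:
Step 1: insert l at [1, 2, 16, 19, 21] -> counters=[0,1,1,0,0,0,0,0,0,0,0,0,0,0,0,0,1,0,0,1,0,1,0,0,0]
Step 2: insert r at [4, 6, 14, 16, 21] -> counters=[0,1,1,0,1,0,1,0,0,0,0,0,0,0,1,0,2,0,0,1,0,2,0,0,0]
Step 3: insert z at [0, 1, 3, 11, 15] -> counters=[1,2,1,1,1,0,1,0,0,0,0,1,0,0,1,1,2,0,0,1,0,2,0,0,0]
Step 4: insert z at [0, 1, 3, 11, 15] -> counters=[2,3,1,2,1,0,1,0,0,0,0,2,0,0,1,2,2,0,0,1,0,2,0,0,0]
Step 5: insert z at [0, 1, 3, 11, 15] -> counters=[3,4,1,3,1,0,1,0,0,0,0,3,0,0,1,3,2,0,0,1,0,2,0,0,0]
Step 6: delete z at [0, 1, 3, 11, 15] -> counters=[2,3,1,2,1,0,1,0,0,0,0,2,0,0,1,2,2,0,0,1,0,2,0,0,0]
Step 7: insert r at [4, 6, 14, 16, 21] -> counters=[2,3,1,2,2,0,2,0,0,0,0,2,0,0,2,2,3,0,0,1,0,3,0,0,0]
Step 8: insert z at [0, 1, 3, 11, 15] -> counters=[3,4,1,3,2,0,2,0,0,0,0,3,0,0,2,3,3,0,0,1,0,3,0,0,0]
Step 9: delete z at [0, 1, 3, 11, 15] -> counters=[2,3,1,2,2,0,2,0,0,0,0,2,0,0,2,2,3,0,0,1,0,3,0,0,0]
Step 10: insert z at [0, 1, 3, 11, 15] -> counters=[3,4,1,3,2,0,2,0,0,0,0,3,0,0,2,3,3,0,0,1,0,3,0,0,0]
Step 11: insert l at [1, 2, 16, 19, 21] -> counters=[3,5,2,3,2,0,2,0,0,0,0,3,0,0,2,3,4,0,0,2,0,4,0,0,0]
Step 12: insert z at [0, 1, 3, 11, 15] -> counters=[4,6,2,4,2,0,2,0,0,0,0,4,0,0,2,4,4,0,0,2,0,4,0,0,0]
Step 13: delete z at [0, 1, 3, 11, 15] -> counters=[3,5,2,3,2,0,2,0,0,0,0,3,0,0,2,3,4,0,0,2,0,4,0,0,0]
Step 14: insert r at [4, 6, 14, 16, 21] -> counters=[3,5,2,3,3,0,3,0,0,0,0,3,0,0,3,3,5,0,0,2,0,5,0,0,0]
Step 15: insert r at [4, 6, 14, 16, 21] -> counters=[3,5,2,3,4,0,4,0,0,0,0,3,0,0,4,3,6,0,0,2,0,6,0,0,0]
Step 16: insert z at [0, 1, 3, 11, 15] -> counters=[4,6,2,4,4,0,4,0,0,0,0,4,0,0,4,4,6,0,0,2,0,6,0,0,0]
Step 17: delete r at [4, 6, 14, 16, 21] -> counters=[4,6,2,4,3,0,3,0,0,0,0,4,0,0,3,4,5,0,0,2,0,5,0,0,0]
Step 18: delete l at [1, 2, 16, 19, 21] -> counters=[4,5,1,4,3,0,3,0,0,0,0,4,0,0,3,4,4,0,0,1,0,4,0,0,0]
Step 19: insert r at [4, 6, 14, 16, 21] -> counters=[4,5,1,4,4,0,4,0,0,0,0,4,0,0,4,4,5,0,0,1,0,5,0,0,0]
Step 20: insert l at [1, 2, 16, 19, 21] -> counters=[4,6,2,4,4,0,4,0,0,0,0,4,0,0,4,4,6,0,0,2,0,6,0,0,0]
Step 21: delete r at [4, 6, 14, 16, 21] -> counters=[4,6,2,4,3,0,3,0,0,0,0,4,0,0,3,4,5,0,0,2,0,5,0,0,0]
Step 22: delete l at [1, 2, 16, 19, 21] -> counters=[4,5,1,4,3,0,3,0,0,0,0,4,0,0,3,4,4,0,0,1,0,4,0,0,0]
Step 23: delete l at [1, 2, 16, 19, 21] -> counters=[4,4,0,4,3,0,3,0,0,0,0,4,0,0,3,4,3,0,0,0,0,3,0,0,0]
Step 24: delete r at [4, 6, 14, 16, 21] -> counters=[4,4,0,4,2,0,2,0,0,0,0,4,0,0,2,4,2,0,0,0,0,2,0,0,0]
Step 25: insert z at [0, 1, 3, 11, 15] -> counters=[5,5,0,5,2,0,2,0,0,0,0,5,0,0,2,5,2,0,0,0,0,2,0,0,0]
Step 26: delete z at [0, 1, 3, 11, 15] -> counters=[4,4,0,4,2,0,2,0,0,0,0,4,0,0,2,4,2,0,0,0,0,2,0,0,0]
Step 27: delete z at [0, 1, 3, 11, 15] -> counters=[3,3,0,3,2,0,2,0,0,0,0,3,0,0,2,3,2,0,0,0,0,2,0,0,0]
Step 28: delete r at [4, 6, 14, 16, 21] -> counters=[3,3,0,3,1,0,1,0,0,0,0,3,0,0,1,3,1,0,0,0,0,1,0,0,0]
Step 29: delete z at [0, 1, 3, 11, 15] -> counters=[2,2,0,2,1,0,1,0,0,0,0,2,0,0,1,2,1,0,0,0,0,1,0,0,0]
Step 30: insert l at [1, 2, 16, 19, 21] -> counters=[2,3,1,2,1,0,1,0,0,0,0,2,0,0,1,2,2,0,0,1,0,2,0,0,0]
Query l: check counters[1]=3 counters[2]=1 counters[16]=2 counters[19]=1 counters[21]=2 -> maybe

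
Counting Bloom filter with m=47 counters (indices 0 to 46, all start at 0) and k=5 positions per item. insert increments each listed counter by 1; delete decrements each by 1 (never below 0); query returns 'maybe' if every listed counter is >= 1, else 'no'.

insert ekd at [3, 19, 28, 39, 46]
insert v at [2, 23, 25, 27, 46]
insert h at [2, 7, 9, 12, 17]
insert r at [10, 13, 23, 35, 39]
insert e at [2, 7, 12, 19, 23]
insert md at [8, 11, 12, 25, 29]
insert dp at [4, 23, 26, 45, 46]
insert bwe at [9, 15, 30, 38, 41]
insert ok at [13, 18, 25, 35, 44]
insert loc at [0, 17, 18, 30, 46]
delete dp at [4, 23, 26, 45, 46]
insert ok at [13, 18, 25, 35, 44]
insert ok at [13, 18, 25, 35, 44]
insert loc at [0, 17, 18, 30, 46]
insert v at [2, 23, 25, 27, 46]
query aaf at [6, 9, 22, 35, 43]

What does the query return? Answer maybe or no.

Answer: no

Derivation:
Step 1: insert ekd at [3, 19, 28, 39, 46] -> counters=[0,0,0,1,0,0,0,0,0,0,0,0,0,0,0,0,0,0,0,1,0,0,0,0,0,0,0,0,1,0,0,0,0,0,0,0,0,0,0,1,0,0,0,0,0,0,1]
Step 2: insert v at [2, 23, 25, 27, 46] -> counters=[0,0,1,1,0,0,0,0,0,0,0,0,0,0,0,0,0,0,0,1,0,0,0,1,0,1,0,1,1,0,0,0,0,0,0,0,0,0,0,1,0,0,0,0,0,0,2]
Step 3: insert h at [2, 7, 9, 12, 17] -> counters=[0,0,2,1,0,0,0,1,0,1,0,0,1,0,0,0,0,1,0,1,0,0,0,1,0,1,0,1,1,0,0,0,0,0,0,0,0,0,0,1,0,0,0,0,0,0,2]
Step 4: insert r at [10, 13, 23, 35, 39] -> counters=[0,0,2,1,0,0,0,1,0,1,1,0,1,1,0,0,0,1,0,1,0,0,0,2,0,1,0,1,1,0,0,0,0,0,0,1,0,0,0,2,0,0,0,0,0,0,2]
Step 5: insert e at [2, 7, 12, 19, 23] -> counters=[0,0,3,1,0,0,0,2,0,1,1,0,2,1,0,0,0,1,0,2,0,0,0,3,0,1,0,1,1,0,0,0,0,0,0,1,0,0,0,2,0,0,0,0,0,0,2]
Step 6: insert md at [8, 11, 12, 25, 29] -> counters=[0,0,3,1,0,0,0,2,1,1,1,1,3,1,0,0,0,1,0,2,0,0,0,3,0,2,0,1,1,1,0,0,0,0,0,1,0,0,0,2,0,0,0,0,0,0,2]
Step 7: insert dp at [4, 23, 26, 45, 46] -> counters=[0,0,3,1,1,0,0,2,1,1,1,1,3,1,0,0,0,1,0,2,0,0,0,4,0,2,1,1,1,1,0,0,0,0,0,1,0,0,0,2,0,0,0,0,0,1,3]
Step 8: insert bwe at [9, 15, 30, 38, 41] -> counters=[0,0,3,1,1,0,0,2,1,2,1,1,3,1,0,1,0,1,0,2,0,0,0,4,0,2,1,1,1,1,1,0,0,0,0,1,0,0,1,2,0,1,0,0,0,1,3]
Step 9: insert ok at [13, 18, 25, 35, 44] -> counters=[0,0,3,1,1,0,0,2,1,2,1,1,3,2,0,1,0,1,1,2,0,0,0,4,0,3,1,1,1,1,1,0,0,0,0,2,0,0,1,2,0,1,0,0,1,1,3]
Step 10: insert loc at [0, 17, 18, 30, 46] -> counters=[1,0,3,1,1,0,0,2,1,2,1,1,3,2,0,1,0,2,2,2,0,0,0,4,0,3,1,1,1,1,2,0,0,0,0,2,0,0,1,2,0,1,0,0,1,1,4]
Step 11: delete dp at [4, 23, 26, 45, 46] -> counters=[1,0,3,1,0,0,0,2,1,2,1,1,3,2,0,1,0,2,2,2,0,0,0,3,0,3,0,1,1,1,2,0,0,0,0,2,0,0,1,2,0,1,0,0,1,0,3]
Step 12: insert ok at [13, 18, 25, 35, 44] -> counters=[1,0,3,1,0,0,0,2,1,2,1,1,3,3,0,1,0,2,3,2,0,0,0,3,0,4,0,1,1,1,2,0,0,0,0,3,0,0,1,2,0,1,0,0,2,0,3]
Step 13: insert ok at [13, 18, 25, 35, 44] -> counters=[1,0,3,1,0,0,0,2,1,2,1,1,3,4,0,1,0,2,4,2,0,0,0,3,0,5,0,1,1,1,2,0,0,0,0,4,0,0,1,2,0,1,0,0,3,0,3]
Step 14: insert loc at [0, 17, 18, 30, 46] -> counters=[2,0,3,1,0,0,0,2,1,2,1,1,3,4,0,1,0,3,5,2,0,0,0,3,0,5,0,1,1,1,3,0,0,0,0,4,0,0,1,2,0,1,0,0,3,0,4]
Step 15: insert v at [2, 23, 25, 27, 46] -> counters=[2,0,4,1,0,0,0,2,1,2,1,1,3,4,0,1,0,3,5,2,0,0,0,4,0,6,0,2,1,1,3,0,0,0,0,4,0,0,1,2,0,1,0,0,3,0,5]
Query aaf: check counters[6]=0 counters[9]=2 counters[22]=0 counters[35]=4 counters[43]=0 -> no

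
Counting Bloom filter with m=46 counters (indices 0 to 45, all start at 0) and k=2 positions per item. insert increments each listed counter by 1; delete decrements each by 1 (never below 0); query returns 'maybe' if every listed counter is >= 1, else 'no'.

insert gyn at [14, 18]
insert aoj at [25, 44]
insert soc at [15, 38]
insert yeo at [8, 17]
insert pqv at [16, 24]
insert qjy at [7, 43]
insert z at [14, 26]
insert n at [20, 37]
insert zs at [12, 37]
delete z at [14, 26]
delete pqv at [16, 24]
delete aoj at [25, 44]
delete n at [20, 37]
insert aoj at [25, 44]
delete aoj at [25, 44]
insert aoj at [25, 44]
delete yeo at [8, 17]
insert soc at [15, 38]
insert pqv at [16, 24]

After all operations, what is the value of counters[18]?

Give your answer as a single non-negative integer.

Step 1: insert gyn at [14, 18] -> counters=[0,0,0,0,0,0,0,0,0,0,0,0,0,0,1,0,0,0,1,0,0,0,0,0,0,0,0,0,0,0,0,0,0,0,0,0,0,0,0,0,0,0,0,0,0,0]
Step 2: insert aoj at [25, 44] -> counters=[0,0,0,0,0,0,0,0,0,0,0,0,0,0,1,0,0,0,1,0,0,0,0,0,0,1,0,0,0,0,0,0,0,0,0,0,0,0,0,0,0,0,0,0,1,0]
Step 3: insert soc at [15, 38] -> counters=[0,0,0,0,0,0,0,0,0,0,0,0,0,0,1,1,0,0,1,0,0,0,0,0,0,1,0,0,0,0,0,0,0,0,0,0,0,0,1,0,0,0,0,0,1,0]
Step 4: insert yeo at [8, 17] -> counters=[0,0,0,0,0,0,0,0,1,0,0,0,0,0,1,1,0,1,1,0,0,0,0,0,0,1,0,0,0,0,0,0,0,0,0,0,0,0,1,0,0,0,0,0,1,0]
Step 5: insert pqv at [16, 24] -> counters=[0,0,0,0,0,0,0,0,1,0,0,0,0,0,1,1,1,1,1,0,0,0,0,0,1,1,0,0,0,0,0,0,0,0,0,0,0,0,1,0,0,0,0,0,1,0]
Step 6: insert qjy at [7, 43] -> counters=[0,0,0,0,0,0,0,1,1,0,0,0,0,0,1,1,1,1,1,0,0,0,0,0,1,1,0,0,0,0,0,0,0,0,0,0,0,0,1,0,0,0,0,1,1,0]
Step 7: insert z at [14, 26] -> counters=[0,0,0,0,0,0,0,1,1,0,0,0,0,0,2,1,1,1,1,0,0,0,0,0,1,1,1,0,0,0,0,0,0,0,0,0,0,0,1,0,0,0,0,1,1,0]
Step 8: insert n at [20, 37] -> counters=[0,0,0,0,0,0,0,1,1,0,0,0,0,0,2,1,1,1,1,0,1,0,0,0,1,1,1,0,0,0,0,0,0,0,0,0,0,1,1,0,0,0,0,1,1,0]
Step 9: insert zs at [12, 37] -> counters=[0,0,0,0,0,0,0,1,1,0,0,0,1,0,2,1,1,1,1,0,1,0,0,0,1,1,1,0,0,0,0,0,0,0,0,0,0,2,1,0,0,0,0,1,1,0]
Step 10: delete z at [14, 26] -> counters=[0,0,0,0,0,0,0,1,1,0,0,0,1,0,1,1,1,1,1,0,1,0,0,0,1,1,0,0,0,0,0,0,0,0,0,0,0,2,1,0,0,0,0,1,1,0]
Step 11: delete pqv at [16, 24] -> counters=[0,0,0,0,0,0,0,1,1,0,0,0,1,0,1,1,0,1,1,0,1,0,0,0,0,1,0,0,0,0,0,0,0,0,0,0,0,2,1,0,0,0,0,1,1,0]
Step 12: delete aoj at [25, 44] -> counters=[0,0,0,0,0,0,0,1,1,0,0,0,1,0,1,1,0,1,1,0,1,0,0,0,0,0,0,0,0,0,0,0,0,0,0,0,0,2,1,0,0,0,0,1,0,0]
Step 13: delete n at [20, 37] -> counters=[0,0,0,0,0,0,0,1,1,0,0,0,1,0,1,1,0,1,1,0,0,0,0,0,0,0,0,0,0,0,0,0,0,0,0,0,0,1,1,0,0,0,0,1,0,0]
Step 14: insert aoj at [25, 44] -> counters=[0,0,0,0,0,0,0,1,1,0,0,0,1,0,1,1,0,1,1,0,0,0,0,0,0,1,0,0,0,0,0,0,0,0,0,0,0,1,1,0,0,0,0,1,1,0]
Step 15: delete aoj at [25, 44] -> counters=[0,0,0,0,0,0,0,1,1,0,0,0,1,0,1,1,0,1,1,0,0,0,0,0,0,0,0,0,0,0,0,0,0,0,0,0,0,1,1,0,0,0,0,1,0,0]
Step 16: insert aoj at [25, 44] -> counters=[0,0,0,0,0,0,0,1,1,0,0,0,1,0,1,1,0,1,1,0,0,0,0,0,0,1,0,0,0,0,0,0,0,0,0,0,0,1,1,0,0,0,0,1,1,0]
Step 17: delete yeo at [8, 17] -> counters=[0,0,0,0,0,0,0,1,0,0,0,0,1,0,1,1,0,0,1,0,0,0,0,0,0,1,0,0,0,0,0,0,0,0,0,0,0,1,1,0,0,0,0,1,1,0]
Step 18: insert soc at [15, 38] -> counters=[0,0,0,0,0,0,0,1,0,0,0,0,1,0,1,2,0,0,1,0,0,0,0,0,0,1,0,0,0,0,0,0,0,0,0,0,0,1,2,0,0,0,0,1,1,0]
Step 19: insert pqv at [16, 24] -> counters=[0,0,0,0,0,0,0,1,0,0,0,0,1,0,1,2,1,0,1,0,0,0,0,0,1,1,0,0,0,0,0,0,0,0,0,0,0,1,2,0,0,0,0,1,1,0]
Final counters=[0,0,0,0,0,0,0,1,0,0,0,0,1,0,1,2,1,0,1,0,0,0,0,0,1,1,0,0,0,0,0,0,0,0,0,0,0,1,2,0,0,0,0,1,1,0] -> counters[18]=1

Answer: 1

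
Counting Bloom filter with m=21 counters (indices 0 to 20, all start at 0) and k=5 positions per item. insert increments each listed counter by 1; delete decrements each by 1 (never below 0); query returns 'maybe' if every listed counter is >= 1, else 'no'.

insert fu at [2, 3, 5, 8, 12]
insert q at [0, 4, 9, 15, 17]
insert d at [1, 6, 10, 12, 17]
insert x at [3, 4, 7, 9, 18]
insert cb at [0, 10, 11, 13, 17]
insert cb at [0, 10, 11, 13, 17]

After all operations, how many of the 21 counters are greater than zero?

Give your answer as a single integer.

Answer: 17

Derivation:
Step 1: insert fu at [2, 3, 5, 8, 12] -> counters=[0,0,1,1,0,1,0,0,1,0,0,0,1,0,0,0,0,0,0,0,0]
Step 2: insert q at [0, 4, 9, 15, 17] -> counters=[1,0,1,1,1,1,0,0,1,1,0,0,1,0,0,1,0,1,0,0,0]
Step 3: insert d at [1, 6, 10, 12, 17] -> counters=[1,1,1,1,1,1,1,0,1,1,1,0,2,0,0,1,0,2,0,0,0]
Step 4: insert x at [3, 4, 7, 9, 18] -> counters=[1,1,1,2,2,1,1,1,1,2,1,0,2,0,0,1,0,2,1,0,0]
Step 5: insert cb at [0, 10, 11, 13, 17] -> counters=[2,1,1,2,2,1,1,1,1,2,2,1,2,1,0,1,0,3,1,0,0]
Step 6: insert cb at [0, 10, 11, 13, 17] -> counters=[3,1,1,2,2,1,1,1,1,2,3,2,2,2,0,1,0,4,1,0,0]
Final counters=[3,1,1,2,2,1,1,1,1,2,3,2,2,2,0,1,0,4,1,0,0] -> 17 nonzero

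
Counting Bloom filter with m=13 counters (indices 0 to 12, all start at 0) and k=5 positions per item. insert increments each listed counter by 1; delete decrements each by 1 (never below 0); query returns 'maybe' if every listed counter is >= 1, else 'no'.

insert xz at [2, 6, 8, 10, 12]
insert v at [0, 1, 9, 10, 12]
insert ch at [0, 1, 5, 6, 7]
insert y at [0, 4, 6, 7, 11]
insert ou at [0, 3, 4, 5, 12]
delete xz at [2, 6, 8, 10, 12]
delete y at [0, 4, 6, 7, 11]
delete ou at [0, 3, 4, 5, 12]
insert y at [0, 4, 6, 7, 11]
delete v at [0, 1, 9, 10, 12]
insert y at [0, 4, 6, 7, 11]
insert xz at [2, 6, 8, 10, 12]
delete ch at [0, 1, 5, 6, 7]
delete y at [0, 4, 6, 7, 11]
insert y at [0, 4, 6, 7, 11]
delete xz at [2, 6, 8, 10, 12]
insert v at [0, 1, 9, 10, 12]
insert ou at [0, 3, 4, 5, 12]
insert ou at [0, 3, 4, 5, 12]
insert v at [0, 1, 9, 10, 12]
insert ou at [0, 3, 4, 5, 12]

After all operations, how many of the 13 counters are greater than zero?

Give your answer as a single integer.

Step 1: insert xz at [2, 6, 8, 10, 12] -> counters=[0,0,1,0,0,0,1,0,1,0,1,0,1]
Step 2: insert v at [0, 1, 9, 10, 12] -> counters=[1,1,1,0,0,0,1,0,1,1,2,0,2]
Step 3: insert ch at [0, 1, 5, 6, 7] -> counters=[2,2,1,0,0,1,2,1,1,1,2,0,2]
Step 4: insert y at [0, 4, 6, 7, 11] -> counters=[3,2,1,0,1,1,3,2,1,1,2,1,2]
Step 5: insert ou at [0, 3, 4, 5, 12] -> counters=[4,2,1,1,2,2,3,2,1,1,2,1,3]
Step 6: delete xz at [2, 6, 8, 10, 12] -> counters=[4,2,0,1,2,2,2,2,0,1,1,1,2]
Step 7: delete y at [0, 4, 6, 7, 11] -> counters=[3,2,0,1,1,2,1,1,0,1,1,0,2]
Step 8: delete ou at [0, 3, 4, 5, 12] -> counters=[2,2,0,0,0,1,1,1,0,1,1,0,1]
Step 9: insert y at [0, 4, 6, 7, 11] -> counters=[3,2,0,0,1,1,2,2,0,1,1,1,1]
Step 10: delete v at [0, 1, 9, 10, 12] -> counters=[2,1,0,0,1,1,2,2,0,0,0,1,0]
Step 11: insert y at [0, 4, 6, 7, 11] -> counters=[3,1,0,0,2,1,3,3,0,0,0,2,0]
Step 12: insert xz at [2, 6, 8, 10, 12] -> counters=[3,1,1,0,2,1,4,3,1,0,1,2,1]
Step 13: delete ch at [0, 1, 5, 6, 7] -> counters=[2,0,1,0,2,0,3,2,1,0,1,2,1]
Step 14: delete y at [0, 4, 6, 7, 11] -> counters=[1,0,1,0,1,0,2,1,1,0,1,1,1]
Step 15: insert y at [0, 4, 6, 7, 11] -> counters=[2,0,1,0,2,0,3,2,1,0,1,2,1]
Step 16: delete xz at [2, 6, 8, 10, 12] -> counters=[2,0,0,0,2,0,2,2,0,0,0,2,0]
Step 17: insert v at [0, 1, 9, 10, 12] -> counters=[3,1,0,0,2,0,2,2,0,1,1,2,1]
Step 18: insert ou at [0, 3, 4, 5, 12] -> counters=[4,1,0,1,3,1,2,2,0,1,1,2,2]
Step 19: insert ou at [0, 3, 4, 5, 12] -> counters=[5,1,0,2,4,2,2,2,0,1,1,2,3]
Step 20: insert v at [0, 1, 9, 10, 12] -> counters=[6,2,0,2,4,2,2,2,0,2,2,2,4]
Step 21: insert ou at [0, 3, 4, 5, 12] -> counters=[7,2,0,3,5,3,2,2,0,2,2,2,5]
Final counters=[7,2,0,3,5,3,2,2,0,2,2,2,5] -> 11 nonzero

Answer: 11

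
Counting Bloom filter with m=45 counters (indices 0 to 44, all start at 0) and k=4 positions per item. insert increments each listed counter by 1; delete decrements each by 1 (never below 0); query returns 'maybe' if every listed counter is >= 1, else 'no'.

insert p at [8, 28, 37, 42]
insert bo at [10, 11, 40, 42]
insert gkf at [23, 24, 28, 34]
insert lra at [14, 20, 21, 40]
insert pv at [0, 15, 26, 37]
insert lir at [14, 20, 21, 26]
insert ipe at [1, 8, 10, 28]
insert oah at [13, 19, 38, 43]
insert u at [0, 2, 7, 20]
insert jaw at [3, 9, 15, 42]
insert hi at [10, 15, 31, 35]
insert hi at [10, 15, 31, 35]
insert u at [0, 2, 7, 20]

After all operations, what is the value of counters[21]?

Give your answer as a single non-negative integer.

Answer: 2

Derivation:
Step 1: insert p at [8, 28, 37, 42] -> counters=[0,0,0,0,0,0,0,0,1,0,0,0,0,0,0,0,0,0,0,0,0,0,0,0,0,0,0,0,1,0,0,0,0,0,0,0,0,1,0,0,0,0,1,0,0]
Step 2: insert bo at [10, 11, 40, 42] -> counters=[0,0,0,0,0,0,0,0,1,0,1,1,0,0,0,0,0,0,0,0,0,0,0,0,0,0,0,0,1,0,0,0,0,0,0,0,0,1,0,0,1,0,2,0,0]
Step 3: insert gkf at [23, 24, 28, 34] -> counters=[0,0,0,0,0,0,0,0,1,0,1,1,0,0,0,0,0,0,0,0,0,0,0,1,1,0,0,0,2,0,0,0,0,0,1,0,0,1,0,0,1,0,2,0,0]
Step 4: insert lra at [14, 20, 21, 40] -> counters=[0,0,0,0,0,0,0,0,1,0,1,1,0,0,1,0,0,0,0,0,1,1,0,1,1,0,0,0,2,0,0,0,0,0,1,0,0,1,0,0,2,0,2,0,0]
Step 5: insert pv at [0, 15, 26, 37] -> counters=[1,0,0,0,0,0,0,0,1,0,1,1,0,0,1,1,0,0,0,0,1,1,0,1,1,0,1,0,2,0,0,0,0,0,1,0,0,2,0,0,2,0,2,0,0]
Step 6: insert lir at [14, 20, 21, 26] -> counters=[1,0,0,0,0,0,0,0,1,0,1,1,0,0,2,1,0,0,0,0,2,2,0,1,1,0,2,0,2,0,0,0,0,0,1,0,0,2,0,0,2,0,2,0,0]
Step 7: insert ipe at [1, 8, 10, 28] -> counters=[1,1,0,0,0,0,0,0,2,0,2,1,0,0,2,1,0,0,0,0,2,2,0,1,1,0,2,0,3,0,0,0,0,0,1,0,0,2,0,0,2,0,2,0,0]
Step 8: insert oah at [13, 19, 38, 43] -> counters=[1,1,0,0,0,0,0,0,2,0,2,1,0,1,2,1,0,0,0,1,2,2,0,1,1,0,2,0,3,0,0,0,0,0,1,0,0,2,1,0,2,0,2,1,0]
Step 9: insert u at [0, 2, 7, 20] -> counters=[2,1,1,0,0,0,0,1,2,0,2,1,0,1,2,1,0,0,0,1,3,2,0,1,1,0,2,0,3,0,0,0,0,0,1,0,0,2,1,0,2,0,2,1,0]
Step 10: insert jaw at [3, 9, 15, 42] -> counters=[2,1,1,1,0,0,0,1,2,1,2,1,0,1,2,2,0,0,0,1,3,2,0,1,1,0,2,0,3,0,0,0,0,0,1,0,0,2,1,0,2,0,3,1,0]
Step 11: insert hi at [10, 15, 31, 35] -> counters=[2,1,1,1,0,0,0,1,2,1,3,1,0,1,2,3,0,0,0,1,3,2,0,1,1,0,2,0,3,0,0,1,0,0,1,1,0,2,1,0,2,0,3,1,0]
Step 12: insert hi at [10, 15, 31, 35] -> counters=[2,1,1,1,0,0,0,1,2,1,4,1,0,1,2,4,0,0,0,1,3,2,0,1,1,0,2,0,3,0,0,2,0,0,1,2,0,2,1,0,2,0,3,1,0]
Step 13: insert u at [0, 2, 7, 20] -> counters=[3,1,2,1,0,0,0,2,2,1,4,1,0,1,2,4,0,0,0,1,4,2,0,1,1,0,2,0,3,0,0,2,0,0,1,2,0,2,1,0,2,0,3,1,0]
Final counters=[3,1,2,1,0,0,0,2,2,1,4,1,0,1,2,4,0,0,0,1,4,2,0,1,1,0,2,0,3,0,0,2,0,0,1,2,0,2,1,0,2,0,3,1,0] -> counters[21]=2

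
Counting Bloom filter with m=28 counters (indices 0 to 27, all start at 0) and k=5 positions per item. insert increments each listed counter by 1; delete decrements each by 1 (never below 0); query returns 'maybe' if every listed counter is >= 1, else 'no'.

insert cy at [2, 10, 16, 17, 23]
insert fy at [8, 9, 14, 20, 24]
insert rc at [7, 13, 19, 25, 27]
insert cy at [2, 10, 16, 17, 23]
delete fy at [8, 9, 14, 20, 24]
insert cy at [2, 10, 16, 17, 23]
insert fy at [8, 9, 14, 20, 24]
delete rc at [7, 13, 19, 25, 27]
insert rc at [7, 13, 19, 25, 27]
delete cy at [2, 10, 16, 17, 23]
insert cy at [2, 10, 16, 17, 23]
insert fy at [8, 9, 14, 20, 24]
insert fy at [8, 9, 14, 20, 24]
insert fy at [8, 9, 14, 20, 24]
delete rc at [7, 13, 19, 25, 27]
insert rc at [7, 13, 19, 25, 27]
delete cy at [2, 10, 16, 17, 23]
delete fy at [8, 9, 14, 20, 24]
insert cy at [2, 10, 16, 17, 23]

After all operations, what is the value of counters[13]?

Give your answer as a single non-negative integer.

Step 1: insert cy at [2, 10, 16, 17, 23] -> counters=[0,0,1,0,0,0,0,0,0,0,1,0,0,0,0,0,1,1,0,0,0,0,0,1,0,0,0,0]
Step 2: insert fy at [8, 9, 14, 20, 24] -> counters=[0,0,1,0,0,0,0,0,1,1,1,0,0,0,1,0,1,1,0,0,1,0,0,1,1,0,0,0]
Step 3: insert rc at [7, 13, 19, 25, 27] -> counters=[0,0,1,0,0,0,0,1,1,1,1,0,0,1,1,0,1,1,0,1,1,0,0,1,1,1,0,1]
Step 4: insert cy at [2, 10, 16, 17, 23] -> counters=[0,0,2,0,0,0,0,1,1,1,2,0,0,1,1,0,2,2,0,1,1,0,0,2,1,1,0,1]
Step 5: delete fy at [8, 9, 14, 20, 24] -> counters=[0,0,2,0,0,0,0,1,0,0,2,0,0,1,0,0,2,2,0,1,0,0,0,2,0,1,0,1]
Step 6: insert cy at [2, 10, 16, 17, 23] -> counters=[0,0,3,0,0,0,0,1,0,0,3,0,0,1,0,0,3,3,0,1,0,0,0,3,0,1,0,1]
Step 7: insert fy at [8, 9, 14, 20, 24] -> counters=[0,0,3,0,0,0,0,1,1,1,3,0,0,1,1,0,3,3,0,1,1,0,0,3,1,1,0,1]
Step 8: delete rc at [7, 13, 19, 25, 27] -> counters=[0,0,3,0,0,0,0,0,1,1,3,0,0,0,1,0,3,3,0,0,1,0,0,3,1,0,0,0]
Step 9: insert rc at [7, 13, 19, 25, 27] -> counters=[0,0,3,0,0,0,0,1,1,1,3,0,0,1,1,0,3,3,0,1,1,0,0,3,1,1,0,1]
Step 10: delete cy at [2, 10, 16, 17, 23] -> counters=[0,0,2,0,0,0,0,1,1,1,2,0,0,1,1,0,2,2,0,1,1,0,0,2,1,1,0,1]
Step 11: insert cy at [2, 10, 16, 17, 23] -> counters=[0,0,3,0,0,0,0,1,1,1,3,0,0,1,1,0,3,3,0,1,1,0,0,3,1,1,0,1]
Step 12: insert fy at [8, 9, 14, 20, 24] -> counters=[0,0,3,0,0,0,0,1,2,2,3,0,0,1,2,0,3,3,0,1,2,0,0,3,2,1,0,1]
Step 13: insert fy at [8, 9, 14, 20, 24] -> counters=[0,0,3,0,0,0,0,1,3,3,3,0,0,1,3,0,3,3,0,1,3,0,0,3,3,1,0,1]
Step 14: insert fy at [8, 9, 14, 20, 24] -> counters=[0,0,3,0,0,0,0,1,4,4,3,0,0,1,4,0,3,3,0,1,4,0,0,3,4,1,0,1]
Step 15: delete rc at [7, 13, 19, 25, 27] -> counters=[0,0,3,0,0,0,0,0,4,4,3,0,0,0,4,0,3,3,0,0,4,0,0,3,4,0,0,0]
Step 16: insert rc at [7, 13, 19, 25, 27] -> counters=[0,0,3,0,0,0,0,1,4,4,3,0,0,1,4,0,3,3,0,1,4,0,0,3,4,1,0,1]
Step 17: delete cy at [2, 10, 16, 17, 23] -> counters=[0,0,2,0,0,0,0,1,4,4,2,0,0,1,4,0,2,2,0,1,4,0,0,2,4,1,0,1]
Step 18: delete fy at [8, 9, 14, 20, 24] -> counters=[0,0,2,0,0,0,0,1,3,3,2,0,0,1,3,0,2,2,0,1,3,0,0,2,3,1,0,1]
Step 19: insert cy at [2, 10, 16, 17, 23] -> counters=[0,0,3,0,0,0,0,1,3,3,3,0,0,1,3,0,3,3,0,1,3,0,0,3,3,1,0,1]
Final counters=[0,0,3,0,0,0,0,1,3,3,3,0,0,1,3,0,3,3,0,1,3,0,0,3,3,1,0,1] -> counters[13]=1

Answer: 1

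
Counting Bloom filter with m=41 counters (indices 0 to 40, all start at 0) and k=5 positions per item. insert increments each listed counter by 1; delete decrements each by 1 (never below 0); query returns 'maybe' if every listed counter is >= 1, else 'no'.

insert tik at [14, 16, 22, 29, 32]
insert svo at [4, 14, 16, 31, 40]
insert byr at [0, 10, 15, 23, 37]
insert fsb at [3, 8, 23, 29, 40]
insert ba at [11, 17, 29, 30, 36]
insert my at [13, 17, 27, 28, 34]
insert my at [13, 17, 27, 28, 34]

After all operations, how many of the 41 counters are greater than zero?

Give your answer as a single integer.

Answer: 23

Derivation:
Step 1: insert tik at [14, 16, 22, 29, 32] -> counters=[0,0,0,0,0,0,0,0,0,0,0,0,0,0,1,0,1,0,0,0,0,0,1,0,0,0,0,0,0,1,0,0,1,0,0,0,0,0,0,0,0]
Step 2: insert svo at [4, 14, 16, 31, 40] -> counters=[0,0,0,0,1,0,0,0,0,0,0,0,0,0,2,0,2,0,0,0,0,0,1,0,0,0,0,0,0,1,0,1,1,0,0,0,0,0,0,0,1]
Step 3: insert byr at [0, 10, 15, 23, 37] -> counters=[1,0,0,0,1,0,0,0,0,0,1,0,0,0,2,1,2,0,0,0,0,0,1,1,0,0,0,0,0,1,0,1,1,0,0,0,0,1,0,0,1]
Step 4: insert fsb at [3, 8, 23, 29, 40] -> counters=[1,0,0,1,1,0,0,0,1,0,1,0,0,0,2,1,2,0,0,0,0,0,1,2,0,0,0,0,0,2,0,1,1,0,0,0,0,1,0,0,2]
Step 5: insert ba at [11, 17, 29, 30, 36] -> counters=[1,0,0,1,1,0,0,0,1,0,1,1,0,0,2,1,2,1,0,0,0,0,1,2,0,0,0,0,0,3,1,1,1,0,0,0,1,1,0,0,2]
Step 6: insert my at [13, 17, 27, 28, 34] -> counters=[1,0,0,1,1,0,0,0,1,0,1,1,0,1,2,1,2,2,0,0,0,0,1,2,0,0,0,1,1,3,1,1,1,0,1,0,1,1,0,0,2]
Step 7: insert my at [13, 17, 27, 28, 34] -> counters=[1,0,0,1,1,0,0,0,1,0,1,1,0,2,2,1,2,3,0,0,0,0,1,2,0,0,0,2,2,3,1,1,1,0,2,0,1,1,0,0,2]
Final counters=[1,0,0,1,1,0,0,0,1,0,1,1,0,2,2,1,2,3,0,0,0,0,1,2,0,0,0,2,2,3,1,1,1,0,2,0,1,1,0,0,2] -> 23 nonzero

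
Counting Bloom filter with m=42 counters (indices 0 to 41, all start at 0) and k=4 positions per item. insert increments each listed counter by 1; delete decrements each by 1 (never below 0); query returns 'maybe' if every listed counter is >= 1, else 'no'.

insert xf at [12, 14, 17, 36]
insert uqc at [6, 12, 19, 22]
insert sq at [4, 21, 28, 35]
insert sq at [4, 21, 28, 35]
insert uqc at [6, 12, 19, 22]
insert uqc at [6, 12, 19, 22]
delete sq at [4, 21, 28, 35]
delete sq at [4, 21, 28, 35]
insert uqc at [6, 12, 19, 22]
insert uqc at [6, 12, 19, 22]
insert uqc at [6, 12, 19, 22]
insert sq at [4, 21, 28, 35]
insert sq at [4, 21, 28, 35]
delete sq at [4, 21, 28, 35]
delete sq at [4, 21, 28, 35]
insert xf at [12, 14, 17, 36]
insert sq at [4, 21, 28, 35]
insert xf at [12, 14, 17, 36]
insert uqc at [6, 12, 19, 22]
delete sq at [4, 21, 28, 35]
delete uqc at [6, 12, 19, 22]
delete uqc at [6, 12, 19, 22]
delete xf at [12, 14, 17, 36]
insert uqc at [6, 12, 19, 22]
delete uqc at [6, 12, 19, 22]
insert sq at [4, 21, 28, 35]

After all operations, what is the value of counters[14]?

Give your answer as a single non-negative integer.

Step 1: insert xf at [12, 14, 17, 36] -> counters=[0,0,0,0,0,0,0,0,0,0,0,0,1,0,1,0,0,1,0,0,0,0,0,0,0,0,0,0,0,0,0,0,0,0,0,0,1,0,0,0,0,0]
Step 2: insert uqc at [6, 12, 19, 22] -> counters=[0,0,0,0,0,0,1,0,0,0,0,0,2,0,1,0,0,1,0,1,0,0,1,0,0,0,0,0,0,0,0,0,0,0,0,0,1,0,0,0,0,0]
Step 3: insert sq at [4, 21, 28, 35] -> counters=[0,0,0,0,1,0,1,0,0,0,0,0,2,0,1,0,0,1,0,1,0,1,1,0,0,0,0,0,1,0,0,0,0,0,0,1,1,0,0,0,0,0]
Step 4: insert sq at [4, 21, 28, 35] -> counters=[0,0,0,0,2,0,1,0,0,0,0,0,2,0,1,0,0,1,0,1,0,2,1,0,0,0,0,0,2,0,0,0,0,0,0,2,1,0,0,0,0,0]
Step 5: insert uqc at [6, 12, 19, 22] -> counters=[0,0,0,0,2,0,2,0,0,0,0,0,3,0,1,0,0,1,0,2,0,2,2,0,0,0,0,0,2,0,0,0,0,0,0,2,1,0,0,0,0,0]
Step 6: insert uqc at [6, 12, 19, 22] -> counters=[0,0,0,0,2,0,3,0,0,0,0,0,4,0,1,0,0,1,0,3,0,2,3,0,0,0,0,0,2,0,0,0,0,0,0,2,1,0,0,0,0,0]
Step 7: delete sq at [4, 21, 28, 35] -> counters=[0,0,0,0,1,0,3,0,0,0,0,0,4,0,1,0,0,1,0,3,0,1,3,0,0,0,0,0,1,0,0,0,0,0,0,1,1,0,0,0,0,0]
Step 8: delete sq at [4, 21, 28, 35] -> counters=[0,0,0,0,0,0,3,0,0,0,0,0,4,0,1,0,0,1,0,3,0,0,3,0,0,0,0,0,0,0,0,0,0,0,0,0,1,0,0,0,0,0]
Step 9: insert uqc at [6, 12, 19, 22] -> counters=[0,0,0,0,0,0,4,0,0,0,0,0,5,0,1,0,0,1,0,4,0,0,4,0,0,0,0,0,0,0,0,0,0,0,0,0,1,0,0,0,0,0]
Step 10: insert uqc at [6, 12, 19, 22] -> counters=[0,0,0,0,0,0,5,0,0,0,0,0,6,0,1,0,0,1,0,5,0,0,5,0,0,0,0,0,0,0,0,0,0,0,0,0,1,0,0,0,0,0]
Step 11: insert uqc at [6, 12, 19, 22] -> counters=[0,0,0,0,0,0,6,0,0,0,0,0,7,0,1,0,0,1,0,6,0,0,6,0,0,0,0,0,0,0,0,0,0,0,0,0,1,0,0,0,0,0]
Step 12: insert sq at [4, 21, 28, 35] -> counters=[0,0,0,0,1,0,6,0,0,0,0,0,7,0,1,0,0,1,0,6,0,1,6,0,0,0,0,0,1,0,0,0,0,0,0,1,1,0,0,0,0,0]
Step 13: insert sq at [4, 21, 28, 35] -> counters=[0,0,0,0,2,0,6,0,0,0,0,0,7,0,1,0,0,1,0,6,0,2,6,0,0,0,0,0,2,0,0,0,0,0,0,2,1,0,0,0,0,0]
Step 14: delete sq at [4, 21, 28, 35] -> counters=[0,0,0,0,1,0,6,0,0,0,0,0,7,0,1,0,0,1,0,6,0,1,6,0,0,0,0,0,1,0,0,0,0,0,0,1,1,0,0,0,0,0]
Step 15: delete sq at [4, 21, 28, 35] -> counters=[0,0,0,0,0,0,6,0,0,0,0,0,7,0,1,0,0,1,0,6,0,0,6,0,0,0,0,0,0,0,0,0,0,0,0,0,1,0,0,0,0,0]
Step 16: insert xf at [12, 14, 17, 36] -> counters=[0,0,0,0,0,0,6,0,0,0,0,0,8,0,2,0,0,2,0,6,0,0,6,0,0,0,0,0,0,0,0,0,0,0,0,0,2,0,0,0,0,0]
Step 17: insert sq at [4, 21, 28, 35] -> counters=[0,0,0,0,1,0,6,0,0,0,0,0,8,0,2,0,0,2,0,6,0,1,6,0,0,0,0,0,1,0,0,0,0,0,0,1,2,0,0,0,0,0]
Step 18: insert xf at [12, 14, 17, 36] -> counters=[0,0,0,0,1,0,6,0,0,0,0,0,9,0,3,0,0,3,0,6,0,1,6,0,0,0,0,0,1,0,0,0,0,0,0,1,3,0,0,0,0,0]
Step 19: insert uqc at [6, 12, 19, 22] -> counters=[0,0,0,0,1,0,7,0,0,0,0,0,10,0,3,0,0,3,0,7,0,1,7,0,0,0,0,0,1,0,0,0,0,0,0,1,3,0,0,0,0,0]
Step 20: delete sq at [4, 21, 28, 35] -> counters=[0,0,0,0,0,0,7,0,0,0,0,0,10,0,3,0,0,3,0,7,0,0,7,0,0,0,0,0,0,0,0,0,0,0,0,0,3,0,0,0,0,0]
Step 21: delete uqc at [6, 12, 19, 22] -> counters=[0,0,0,0,0,0,6,0,0,0,0,0,9,0,3,0,0,3,0,6,0,0,6,0,0,0,0,0,0,0,0,0,0,0,0,0,3,0,0,0,0,0]
Step 22: delete uqc at [6, 12, 19, 22] -> counters=[0,0,0,0,0,0,5,0,0,0,0,0,8,0,3,0,0,3,0,5,0,0,5,0,0,0,0,0,0,0,0,0,0,0,0,0,3,0,0,0,0,0]
Step 23: delete xf at [12, 14, 17, 36] -> counters=[0,0,0,0,0,0,5,0,0,0,0,0,7,0,2,0,0,2,0,5,0,0,5,0,0,0,0,0,0,0,0,0,0,0,0,0,2,0,0,0,0,0]
Step 24: insert uqc at [6, 12, 19, 22] -> counters=[0,0,0,0,0,0,6,0,0,0,0,0,8,0,2,0,0,2,0,6,0,0,6,0,0,0,0,0,0,0,0,0,0,0,0,0,2,0,0,0,0,0]
Step 25: delete uqc at [6, 12, 19, 22] -> counters=[0,0,0,0,0,0,5,0,0,0,0,0,7,0,2,0,0,2,0,5,0,0,5,0,0,0,0,0,0,0,0,0,0,0,0,0,2,0,0,0,0,0]
Step 26: insert sq at [4, 21, 28, 35] -> counters=[0,0,0,0,1,0,5,0,0,0,0,0,7,0,2,0,0,2,0,5,0,1,5,0,0,0,0,0,1,0,0,0,0,0,0,1,2,0,0,0,0,0]
Final counters=[0,0,0,0,1,0,5,0,0,0,0,0,7,0,2,0,0,2,0,5,0,1,5,0,0,0,0,0,1,0,0,0,0,0,0,1,2,0,0,0,0,0] -> counters[14]=2

Answer: 2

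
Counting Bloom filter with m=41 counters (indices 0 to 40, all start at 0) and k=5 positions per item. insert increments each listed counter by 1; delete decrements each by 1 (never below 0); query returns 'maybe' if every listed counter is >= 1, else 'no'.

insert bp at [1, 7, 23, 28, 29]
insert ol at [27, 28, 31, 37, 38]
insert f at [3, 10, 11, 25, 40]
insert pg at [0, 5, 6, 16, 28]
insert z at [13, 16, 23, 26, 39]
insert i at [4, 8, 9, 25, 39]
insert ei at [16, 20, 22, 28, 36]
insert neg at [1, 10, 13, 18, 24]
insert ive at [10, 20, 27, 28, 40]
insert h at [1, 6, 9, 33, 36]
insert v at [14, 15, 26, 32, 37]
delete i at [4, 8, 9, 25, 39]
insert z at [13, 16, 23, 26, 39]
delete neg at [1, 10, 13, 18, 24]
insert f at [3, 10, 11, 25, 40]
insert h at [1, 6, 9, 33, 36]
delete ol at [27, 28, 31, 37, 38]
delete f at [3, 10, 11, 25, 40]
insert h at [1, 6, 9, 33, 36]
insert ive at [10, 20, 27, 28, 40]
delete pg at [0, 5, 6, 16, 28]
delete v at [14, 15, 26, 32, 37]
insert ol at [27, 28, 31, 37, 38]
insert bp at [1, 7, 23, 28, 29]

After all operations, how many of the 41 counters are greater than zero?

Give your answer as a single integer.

Step 1: insert bp at [1, 7, 23, 28, 29] -> counters=[0,1,0,0,0,0,0,1,0,0,0,0,0,0,0,0,0,0,0,0,0,0,0,1,0,0,0,0,1,1,0,0,0,0,0,0,0,0,0,0,0]
Step 2: insert ol at [27, 28, 31, 37, 38] -> counters=[0,1,0,0,0,0,0,1,0,0,0,0,0,0,0,0,0,0,0,0,0,0,0,1,0,0,0,1,2,1,0,1,0,0,0,0,0,1,1,0,0]
Step 3: insert f at [3, 10, 11, 25, 40] -> counters=[0,1,0,1,0,0,0,1,0,0,1,1,0,0,0,0,0,0,0,0,0,0,0,1,0,1,0,1,2,1,0,1,0,0,0,0,0,1,1,0,1]
Step 4: insert pg at [0, 5, 6, 16, 28] -> counters=[1,1,0,1,0,1,1,1,0,0,1,1,0,0,0,0,1,0,0,0,0,0,0,1,0,1,0,1,3,1,0,1,0,0,0,0,0,1,1,0,1]
Step 5: insert z at [13, 16, 23, 26, 39] -> counters=[1,1,0,1,0,1,1,1,0,0,1,1,0,1,0,0,2,0,0,0,0,0,0,2,0,1,1,1,3,1,0,1,0,0,0,0,0,1,1,1,1]
Step 6: insert i at [4, 8, 9, 25, 39] -> counters=[1,1,0,1,1,1,1,1,1,1,1,1,0,1,0,0,2,0,0,0,0,0,0,2,0,2,1,1,3,1,0,1,0,0,0,0,0,1,1,2,1]
Step 7: insert ei at [16, 20, 22, 28, 36] -> counters=[1,1,0,1,1,1,1,1,1,1,1,1,0,1,0,0,3,0,0,0,1,0,1,2,0,2,1,1,4,1,0,1,0,0,0,0,1,1,1,2,1]
Step 8: insert neg at [1, 10, 13, 18, 24] -> counters=[1,2,0,1,1,1,1,1,1,1,2,1,0,2,0,0,3,0,1,0,1,0,1,2,1,2,1,1,4,1,0,1,0,0,0,0,1,1,1,2,1]
Step 9: insert ive at [10, 20, 27, 28, 40] -> counters=[1,2,0,1,1,1,1,1,1,1,3,1,0,2,0,0,3,0,1,0,2,0,1,2,1,2,1,2,5,1,0,1,0,0,0,0,1,1,1,2,2]
Step 10: insert h at [1, 6, 9, 33, 36] -> counters=[1,3,0,1,1,1,2,1,1,2,3,1,0,2,0,0,3,0,1,0,2,0,1,2,1,2,1,2,5,1,0,1,0,1,0,0,2,1,1,2,2]
Step 11: insert v at [14, 15, 26, 32, 37] -> counters=[1,3,0,1,1,1,2,1,1,2,3,1,0,2,1,1,3,0,1,0,2,0,1,2,1,2,2,2,5,1,0,1,1,1,0,0,2,2,1,2,2]
Step 12: delete i at [4, 8, 9, 25, 39] -> counters=[1,3,0,1,0,1,2,1,0,1,3,1,0,2,1,1,3,0,1,0,2,0,1,2,1,1,2,2,5,1,0,1,1,1,0,0,2,2,1,1,2]
Step 13: insert z at [13, 16, 23, 26, 39] -> counters=[1,3,0,1,0,1,2,1,0,1,3,1,0,3,1,1,4,0,1,0,2,0,1,3,1,1,3,2,5,1,0,1,1,1,0,0,2,2,1,2,2]
Step 14: delete neg at [1, 10, 13, 18, 24] -> counters=[1,2,0,1,0,1,2,1,0,1,2,1,0,2,1,1,4,0,0,0,2,0,1,3,0,1,3,2,5,1,0,1,1,1,0,0,2,2,1,2,2]
Step 15: insert f at [3, 10, 11, 25, 40] -> counters=[1,2,0,2,0,1,2,1,0,1,3,2,0,2,1,1,4,0,0,0,2,0,1,3,0,2,3,2,5,1,0,1,1,1,0,0,2,2,1,2,3]
Step 16: insert h at [1, 6, 9, 33, 36] -> counters=[1,3,0,2,0,1,3,1,0,2,3,2,0,2,1,1,4,0,0,0,2,0,1,3,0,2,3,2,5,1,0,1,1,2,0,0,3,2,1,2,3]
Step 17: delete ol at [27, 28, 31, 37, 38] -> counters=[1,3,0,2,0,1,3,1,0,2,3,2,0,2,1,1,4,0,0,0,2,0,1,3,0,2,3,1,4,1,0,0,1,2,0,0,3,1,0,2,3]
Step 18: delete f at [3, 10, 11, 25, 40] -> counters=[1,3,0,1,0,1,3,1,0,2,2,1,0,2,1,1,4,0,0,0,2,0,1,3,0,1,3,1,4,1,0,0,1,2,0,0,3,1,0,2,2]
Step 19: insert h at [1, 6, 9, 33, 36] -> counters=[1,4,0,1,0,1,4,1,0,3,2,1,0,2,1,1,4,0,0,0,2,0,1,3,0,1,3,1,4,1,0,0,1,3,0,0,4,1,0,2,2]
Step 20: insert ive at [10, 20, 27, 28, 40] -> counters=[1,4,0,1,0,1,4,1,0,3,3,1,0,2,1,1,4,0,0,0,3,0,1,3,0,1,3,2,5,1,0,0,1,3,0,0,4,1,0,2,3]
Step 21: delete pg at [0, 5, 6, 16, 28] -> counters=[0,4,0,1,0,0,3,1,0,3,3,1,0,2,1,1,3,0,0,0,3,0,1,3,0,1,3,2,4,1,0,0,1,3,0,0,4,1,0,2,3]
Step 22: delete v at [14, 15, 26, 32, 37] -> counters=[0,4,0,1,0,0,3,1,0,3,3,1,0,2,0,0,3,0,0,0,3,0,1,3,0,1,2,2,4,1,0,0,0,3,0,0,4,0,0,2,3]
Step 23: insert ol at [27, 28, 31, 37, 38] -> counters=[0,4,0,1,0,0,3,1,0,3,3,1,0,2,0,0,3,0,0,0,3,0,1,3,0,1,2,3,5,1,0,1,0,3,0,0,4,1,1,2,3]
Step 24: insert bp at [1, 7, 23, 28, 29] -> counters=[0,5,0,1,0,0,3,2,0,3,3,1,0,2,0,0,3,0,0,0,3,0,1,4,0,1,2,3,6,2,0,1,0,3,0,0,4,1,1,2,3]
Final counters=[0,5,0,1,0,0,3,2,0,3,3,1,0,2,0,0,3,0,0,0,3,0,1,4,0,1,2,3,6,2,0,1,0,3,0,0,4,1,1,2,3] -> 24 nonzero

Answer: 24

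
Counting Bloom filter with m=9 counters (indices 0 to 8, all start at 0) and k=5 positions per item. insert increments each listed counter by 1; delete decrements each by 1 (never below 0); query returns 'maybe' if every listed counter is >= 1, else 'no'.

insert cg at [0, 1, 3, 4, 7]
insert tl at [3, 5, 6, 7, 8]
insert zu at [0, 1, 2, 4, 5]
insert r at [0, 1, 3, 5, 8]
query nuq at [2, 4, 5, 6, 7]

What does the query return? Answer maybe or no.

Answer: maybe

Derivation:
Step 1: insert cg at [0, 1, 3, 4, 7] -> counters=[1,1,0,1,1,0,0,1,0]
Step 2: insert tl at [3, 5, 6, 7, 8] -> counters=[1,1,0,2,1,1,1,2,1]
Step 3: insert zu at [0, 1, 2, 4, 5] -> counters=[2,2,1,2,2,2,1,2,1]
Step 4: insert r at [0, 1, 3, 5, 8] -> counters=[3,3,1,3,2,3,1,2,2]
Query nuq: check counters[2]=1 counters[4]=2 counters[5]=3 counters[6]=1 counters[7]=2 -> maybe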